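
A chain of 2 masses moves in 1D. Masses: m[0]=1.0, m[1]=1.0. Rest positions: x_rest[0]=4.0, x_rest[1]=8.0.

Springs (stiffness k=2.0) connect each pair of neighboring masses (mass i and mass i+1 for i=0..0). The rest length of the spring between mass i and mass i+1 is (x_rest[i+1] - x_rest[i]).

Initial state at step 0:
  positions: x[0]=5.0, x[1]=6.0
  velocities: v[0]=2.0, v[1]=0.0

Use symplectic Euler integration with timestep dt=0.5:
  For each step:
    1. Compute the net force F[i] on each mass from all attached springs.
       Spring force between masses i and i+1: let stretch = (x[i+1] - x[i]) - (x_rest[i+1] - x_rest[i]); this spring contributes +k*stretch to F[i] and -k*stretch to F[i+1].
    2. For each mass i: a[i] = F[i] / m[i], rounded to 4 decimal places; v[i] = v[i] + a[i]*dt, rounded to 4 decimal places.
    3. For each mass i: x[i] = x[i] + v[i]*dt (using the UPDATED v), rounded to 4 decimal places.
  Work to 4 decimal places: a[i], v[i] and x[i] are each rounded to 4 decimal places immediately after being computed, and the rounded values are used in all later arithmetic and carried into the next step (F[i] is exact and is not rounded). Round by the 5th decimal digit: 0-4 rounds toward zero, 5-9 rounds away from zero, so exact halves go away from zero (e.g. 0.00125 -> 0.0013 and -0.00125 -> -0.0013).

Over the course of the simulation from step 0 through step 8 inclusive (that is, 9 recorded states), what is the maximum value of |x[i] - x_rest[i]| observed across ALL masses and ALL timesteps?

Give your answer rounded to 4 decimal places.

Answer: 4.5000

Derivation:
Step 0: x=[5.0000 6.0000] v=[2.0000 0.0000]
Step 1: x=[4.5000 7.5000] v=[-1.0000 3.0000]
Step 2: x=[3.5000 9.5000] v=[-2.0000 4.0000]
Step 3: x=[3.5000 10.5000] v=[0.0000 2.0000]
Step 4: x=[5.0000 10.0000] v=[3.0000 -1.0000]
Step 5: x=[7.0000 9.0000] v=[4.0000 -2.0000]
Step 6: x=[8.0000 9.0000] v=[2.0000 0.0000]
Step 7: x=[7.5000 10.5000] v=[-1.0000 3.0000]
Step 8: x=[6.5000 12.5000] v=[-2.0000 4.0000]
Max displacement = 4.5000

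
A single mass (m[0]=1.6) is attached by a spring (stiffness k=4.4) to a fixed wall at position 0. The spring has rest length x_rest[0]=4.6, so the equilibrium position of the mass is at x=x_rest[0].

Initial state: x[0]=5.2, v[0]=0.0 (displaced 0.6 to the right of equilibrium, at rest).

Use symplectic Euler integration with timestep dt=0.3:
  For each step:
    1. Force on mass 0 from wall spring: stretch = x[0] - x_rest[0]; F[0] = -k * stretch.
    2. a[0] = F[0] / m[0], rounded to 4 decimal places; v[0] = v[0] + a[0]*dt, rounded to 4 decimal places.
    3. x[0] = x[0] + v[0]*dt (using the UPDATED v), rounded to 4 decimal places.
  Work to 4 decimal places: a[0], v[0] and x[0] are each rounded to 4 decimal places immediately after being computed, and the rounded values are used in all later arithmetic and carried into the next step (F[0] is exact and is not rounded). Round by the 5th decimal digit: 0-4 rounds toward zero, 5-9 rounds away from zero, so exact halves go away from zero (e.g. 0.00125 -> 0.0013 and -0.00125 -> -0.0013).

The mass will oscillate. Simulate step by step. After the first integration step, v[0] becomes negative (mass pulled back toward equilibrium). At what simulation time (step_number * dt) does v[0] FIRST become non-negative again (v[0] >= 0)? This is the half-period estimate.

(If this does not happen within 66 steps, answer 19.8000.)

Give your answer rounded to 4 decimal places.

Answer: 2.1000

Derivation:
Step 0: x=[5.2000] v=[0.0000]
Step 1: x=[5.0515] v=[-0.4950]
Step 2: x=[4.7913] v=[-0.8675]
Step 3: x=[4.4837] v=[-1.0253]
Step 4: x=[4.2049] v=[-0.9294]
Step 5: x=[4.0239] v=[-0.6035]
Step 6: x=[3.9854] v=[-0.1282]
Step 7: x=[4.0991] v=[0.3789]
First v>=0 after going negative at step 7, time=2.1000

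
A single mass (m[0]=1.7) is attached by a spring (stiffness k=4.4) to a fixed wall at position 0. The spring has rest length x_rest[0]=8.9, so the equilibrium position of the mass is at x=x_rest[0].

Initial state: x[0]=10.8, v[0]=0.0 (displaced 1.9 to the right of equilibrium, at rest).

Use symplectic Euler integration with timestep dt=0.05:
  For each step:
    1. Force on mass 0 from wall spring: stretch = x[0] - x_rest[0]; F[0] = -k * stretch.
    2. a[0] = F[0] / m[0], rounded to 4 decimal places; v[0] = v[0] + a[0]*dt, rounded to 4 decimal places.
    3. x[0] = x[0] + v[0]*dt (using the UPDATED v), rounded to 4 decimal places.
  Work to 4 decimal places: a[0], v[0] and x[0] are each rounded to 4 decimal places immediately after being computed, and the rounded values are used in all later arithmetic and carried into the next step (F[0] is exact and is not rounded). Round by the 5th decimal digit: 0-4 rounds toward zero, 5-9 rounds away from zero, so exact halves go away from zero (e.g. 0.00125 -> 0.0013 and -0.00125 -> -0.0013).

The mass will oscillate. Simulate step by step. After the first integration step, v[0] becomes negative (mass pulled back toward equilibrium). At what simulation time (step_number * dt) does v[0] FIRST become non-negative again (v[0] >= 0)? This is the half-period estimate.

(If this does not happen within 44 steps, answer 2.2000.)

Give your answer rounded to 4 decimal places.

Answer: 2.0000

Derivation:
Step 0: x=[10.8000] v=[0.0000]
Step 1: x=[10.7877] v=[-0.2459]
Step 2: x=[10.7632] v=[-0.4902]
Step 3: x=[10.7266] v=[-0.7313]
Step 4: x=[10.6782] v=[-0.9677]
Step 5: x=[10.6183] v=[-1.1978]
Step 6: x=[10.5473] v=[-1.4202]
Step 7: x=[10.4656] v=[-1.6334]
Step 8: x=[10.3738] v=[-1.8360]
Step 9: x=[10.2725] v=[-2.0267]
Step 10: x=[10.1623] v=[-2.2043]
Step 11: x=[10.0439] v=[-2.3677]
Step 12: x=[9.9181] v=[-2.5157]
Step 13: x=[9.7857] v=[-2.6475]
Step 14: x=[9.6476] v=[-2.7621]
Step 15: x=[9.5047] v=[-2.8589]
Step 16: x=[9.3578] v=[-2.9372]
Step 17: x=[9.2080] v=[-2.9964]
Step 18: x=[9.0562] v=[-3.0363]
Step 19: x=[8.9034] v=[-3.0565]
Step 20: x=[8.7506] v=[-3.0569]
Step 21: x=[8.5987] v=[-3.0376]
Step 22: x=[8.4488] v=[-2.9986]
Step 23: x=[8.3018] v=[-2.9402]
Step 24: x=[8.1587] v=[-2.8628]
Step 25: x=[8.0204] v=[-2.7669]
Step 26: x=[7.8877] v=[-2.6531]
Step 27: x=[7.7616] v=[-2.5221]
Step 28: x=[7.6429] v=[-2.3748]
Step 29: x=[7.5323] v=[-2.2121]
Step 30: x=[7.4305] v=[-2.0351]
Step 31: x=[7.3383] v=[-1.8449]
Step 32: x=[7.2562] v=[-1.6428]
Step 33: x=[7.1847] v=[-1.4301]
Step 34: x=[7.1243] v=[-1.2081]
Step 35: x=[7.0754] v=[-0.9783]
Step 36: x=[7.0383] v=[-0.7422]
Step 37: x=[7.0132] v=[-0.5013]
Step 38: x=[7.0003] v=[-0.2571]
Step 39: x=[6.9997] v=[-0.0113]
Step 40: x=[7.0114] v=[0.2346]
First v>=0 after going negative at step 40, time=2.0000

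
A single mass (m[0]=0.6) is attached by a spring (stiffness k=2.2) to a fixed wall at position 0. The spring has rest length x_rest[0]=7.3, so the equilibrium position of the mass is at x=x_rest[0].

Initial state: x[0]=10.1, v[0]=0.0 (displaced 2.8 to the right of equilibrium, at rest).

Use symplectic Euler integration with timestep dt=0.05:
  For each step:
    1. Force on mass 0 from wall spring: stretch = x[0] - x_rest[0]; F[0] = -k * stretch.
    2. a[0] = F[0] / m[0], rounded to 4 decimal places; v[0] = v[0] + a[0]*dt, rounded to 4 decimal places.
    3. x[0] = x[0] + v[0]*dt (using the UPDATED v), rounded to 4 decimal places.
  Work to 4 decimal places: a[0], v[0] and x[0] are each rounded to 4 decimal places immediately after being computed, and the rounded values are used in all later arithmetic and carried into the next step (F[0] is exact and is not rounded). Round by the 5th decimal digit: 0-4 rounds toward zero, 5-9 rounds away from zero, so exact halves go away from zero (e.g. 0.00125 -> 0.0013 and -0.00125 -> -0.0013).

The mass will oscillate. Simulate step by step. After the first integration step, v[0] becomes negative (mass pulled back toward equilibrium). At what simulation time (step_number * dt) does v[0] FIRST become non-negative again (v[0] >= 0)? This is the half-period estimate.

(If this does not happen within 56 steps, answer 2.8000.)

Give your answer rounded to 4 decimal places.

Step 0: x=[10.1000] v=[0.0000]
Step 1: x=[10.0743] v=[-0.5133]
Step 2: x=[10.0232] v=[-1.0219]
Step 3: x=[9.9471] v=[-1.5212]
Step 4: x=[9.8468] v=[-2.0065]
Step 5: x=[9.7231] v=[-2.4734]
Step 6: x=[9.5772] v=[-2.9176]
Step 7: x=[9.4104] v=[-3.3351]
Step 8: x=[9.2243] v=[-3.7220]
Step 9: x=[9.0206] v=[-4.0748]
Step 10: x=[8.8011] v=[-4.3902]
Step 11: x=[8.5678] v=[-4.6654]
Step 12: x=[8.3229] v=[-4.8978]
Step 13: x=[8.0686] v=[-5.0853]
Step 14: x=[7.8073] v=[-5.2262]
Step 15: x=[7.5413] v=[-5.3192]
Step 16: x=[7.2731] v=[-5.3634]
Step 17: x=[7.0052] v=[-5.3585]
Step 18: x=[6.7400] v=[-5.3045]
Step 19: x=[6.4799] v=[-5.2018]
Step 20: x=[6.2273] v=[-5.0515]
Step 21: x=[5.9846] v=[-4.8548]
Step 22: x=[5.7539] v=[-4.6136]
Step 23: x=[5.5374] v=[-4.3302]
Step 24: x=[5.3370] v=[-4.0071]
Step 25: x=[5.1546] v=[-3.6472]
Step 26: x=[4.9919] v=[-3.2539]
Step 27: x=[4.8504] v=[-2.8308]
Step 28: x=[4.7313] v=[-2.3817]
Step 29: x=[4.6358] v=[-1.9108]
Step 30: x=[4.5647] v=[-1.4224]
Step 31: x=[4.5187] v=[-0.9209]
Step 32: x=[4.4982] v=[-0.4110]
Step 33: x=[4.5033] v=[0.1027]
First v>=0 after going negative at step 33, time=1.6500

Answer: 1.6500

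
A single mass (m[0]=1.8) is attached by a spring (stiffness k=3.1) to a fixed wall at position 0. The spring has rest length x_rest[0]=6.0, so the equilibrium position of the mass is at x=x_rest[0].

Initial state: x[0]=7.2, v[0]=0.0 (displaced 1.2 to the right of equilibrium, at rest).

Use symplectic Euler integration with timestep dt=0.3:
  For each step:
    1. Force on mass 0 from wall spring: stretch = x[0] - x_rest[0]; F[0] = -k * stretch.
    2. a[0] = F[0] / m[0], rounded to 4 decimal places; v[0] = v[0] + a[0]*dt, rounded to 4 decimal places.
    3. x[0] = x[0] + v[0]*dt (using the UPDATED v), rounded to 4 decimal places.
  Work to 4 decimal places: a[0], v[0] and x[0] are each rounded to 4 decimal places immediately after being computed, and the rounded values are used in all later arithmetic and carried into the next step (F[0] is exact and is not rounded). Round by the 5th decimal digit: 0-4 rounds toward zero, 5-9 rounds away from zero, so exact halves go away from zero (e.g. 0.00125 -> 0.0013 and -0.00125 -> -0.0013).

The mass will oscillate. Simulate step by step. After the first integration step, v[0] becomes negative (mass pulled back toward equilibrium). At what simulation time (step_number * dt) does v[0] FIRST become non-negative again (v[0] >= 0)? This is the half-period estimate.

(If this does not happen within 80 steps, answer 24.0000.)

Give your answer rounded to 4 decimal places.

Step 0: x=[7.2000] v=[0.0000]
Step 1: x=[7.0140] v=[-0.6200]
Step 2: x=[6.6708] v=[-1.1439]
Step 3: x=[6.2237] v=[-1.4905]
Step 4: x=[5.7419] v=[-1.6061]
Step 5: x=[5.3001] v=[-1.4728]
Step 6: x=[4.9667] v=[-1.1112]
Step 7: x=[4.7935] v=[-0.5773]
Step 8: x=[4.8073] v=[0.0461]
First v>=0 after going negative at step 8, time=2.4000

Answer: 2.4000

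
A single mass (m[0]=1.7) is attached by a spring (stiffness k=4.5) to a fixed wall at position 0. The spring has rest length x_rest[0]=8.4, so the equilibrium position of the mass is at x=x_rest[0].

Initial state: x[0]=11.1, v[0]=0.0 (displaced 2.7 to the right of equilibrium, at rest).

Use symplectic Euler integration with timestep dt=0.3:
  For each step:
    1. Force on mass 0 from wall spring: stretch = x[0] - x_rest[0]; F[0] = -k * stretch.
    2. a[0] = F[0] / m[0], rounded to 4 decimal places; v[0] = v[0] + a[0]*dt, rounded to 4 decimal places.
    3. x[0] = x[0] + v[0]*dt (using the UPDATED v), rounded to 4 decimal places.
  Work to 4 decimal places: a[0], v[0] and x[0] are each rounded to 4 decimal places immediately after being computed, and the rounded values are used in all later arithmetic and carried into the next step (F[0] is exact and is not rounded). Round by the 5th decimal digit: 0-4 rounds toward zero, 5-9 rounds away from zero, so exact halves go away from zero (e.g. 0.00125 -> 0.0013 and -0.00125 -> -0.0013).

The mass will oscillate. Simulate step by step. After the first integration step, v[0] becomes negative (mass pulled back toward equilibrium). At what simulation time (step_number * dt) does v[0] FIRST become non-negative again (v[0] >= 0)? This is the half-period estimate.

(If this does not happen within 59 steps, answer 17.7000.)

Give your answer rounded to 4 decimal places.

Answer: 2.1000

Derivation:
Step 0: x=[11.1000] v=[0.0000]
Step 1: x=[10.4568] v=[-2.1441]
Step 2: x=[9.3236] v=[-3.7775]
Step 3: x=[7.9703] v=[-4.5109]
Step 4: x=[6.7194] v=[-4.1697]
Step 5: x=[5.8689] v=[-2.8351]
Step 6: x=[5.6214] v=[-0.8251]
Step 7: x=[6.0358] v=[1.3814]
First v>=0 after going negative at step 7, time=2.1000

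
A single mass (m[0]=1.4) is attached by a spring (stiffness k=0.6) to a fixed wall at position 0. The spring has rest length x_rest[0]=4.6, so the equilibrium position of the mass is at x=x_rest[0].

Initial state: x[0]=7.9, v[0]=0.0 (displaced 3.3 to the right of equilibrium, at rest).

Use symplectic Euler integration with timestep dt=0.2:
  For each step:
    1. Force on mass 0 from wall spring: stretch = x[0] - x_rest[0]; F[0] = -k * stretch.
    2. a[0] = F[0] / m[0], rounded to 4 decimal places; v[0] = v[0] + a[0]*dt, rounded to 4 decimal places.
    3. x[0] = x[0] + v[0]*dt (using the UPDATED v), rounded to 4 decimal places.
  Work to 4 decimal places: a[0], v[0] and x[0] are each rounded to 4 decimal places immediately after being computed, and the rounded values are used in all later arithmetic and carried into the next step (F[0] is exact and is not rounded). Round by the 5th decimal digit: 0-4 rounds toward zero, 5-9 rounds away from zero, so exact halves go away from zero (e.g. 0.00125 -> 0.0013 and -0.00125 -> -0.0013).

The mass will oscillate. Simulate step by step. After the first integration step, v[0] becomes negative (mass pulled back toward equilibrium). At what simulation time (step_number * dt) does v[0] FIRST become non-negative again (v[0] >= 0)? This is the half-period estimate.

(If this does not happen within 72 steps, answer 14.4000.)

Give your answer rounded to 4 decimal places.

Answer: 4.8000

Derivation:
Step 0: x=[7.9000] v=[0.0000]
Step 1: x=[7.8434] v=[-0.2829]
Step 2: x=[7.7312] v=[-0.5609]
Step 3: x=[7.5653] v=[-0.8293]
Step 4: x=[7.3486] v=[-1.0835]
Step 5: x=[7.0848] v=[-1.3191]
Step 6: x=[6.7784] v=[-1.5321]
Step 7: x=[6.4346] v=[-1.7188]
Step 8: x=[6.0594] v=[-1.8761]
Step 9: x=[5.6592] v=[-2.0012]
Step 10: x=[5.2408] v=[-2.0920]
Step 11: x=[4.8114] v=[-2.1469]
Step 12: x=[4.3784] v=[-2.1650]
Step 13: x=[3.9492] v=[-2.1460]
Step 14: x=[3.5312] v=[-2.0902]
Step 15: x=[3.1315] v=[-1.9986]
Step 16: x=[2.7570] v=[-1.8727]
Step 17: x=[2.4141] v=[-1.7147]
Step 18: x=[2.1086] v=[-1.5273]
Step 19: x=[1.8458] v=[-1.3138]
Step 20: x=[1.6303] v=[-1.0777]
Step 21: x=[1.4657] v=[-0.8232]
Step 22: x=[1.3548] v=[-0.5545]
Step 23: x=[1.2995] v=[-0.2763]
Step 24: x=[1.3008] v=[0.0066]
First v>=0 after going negative at step 24, time=4.8000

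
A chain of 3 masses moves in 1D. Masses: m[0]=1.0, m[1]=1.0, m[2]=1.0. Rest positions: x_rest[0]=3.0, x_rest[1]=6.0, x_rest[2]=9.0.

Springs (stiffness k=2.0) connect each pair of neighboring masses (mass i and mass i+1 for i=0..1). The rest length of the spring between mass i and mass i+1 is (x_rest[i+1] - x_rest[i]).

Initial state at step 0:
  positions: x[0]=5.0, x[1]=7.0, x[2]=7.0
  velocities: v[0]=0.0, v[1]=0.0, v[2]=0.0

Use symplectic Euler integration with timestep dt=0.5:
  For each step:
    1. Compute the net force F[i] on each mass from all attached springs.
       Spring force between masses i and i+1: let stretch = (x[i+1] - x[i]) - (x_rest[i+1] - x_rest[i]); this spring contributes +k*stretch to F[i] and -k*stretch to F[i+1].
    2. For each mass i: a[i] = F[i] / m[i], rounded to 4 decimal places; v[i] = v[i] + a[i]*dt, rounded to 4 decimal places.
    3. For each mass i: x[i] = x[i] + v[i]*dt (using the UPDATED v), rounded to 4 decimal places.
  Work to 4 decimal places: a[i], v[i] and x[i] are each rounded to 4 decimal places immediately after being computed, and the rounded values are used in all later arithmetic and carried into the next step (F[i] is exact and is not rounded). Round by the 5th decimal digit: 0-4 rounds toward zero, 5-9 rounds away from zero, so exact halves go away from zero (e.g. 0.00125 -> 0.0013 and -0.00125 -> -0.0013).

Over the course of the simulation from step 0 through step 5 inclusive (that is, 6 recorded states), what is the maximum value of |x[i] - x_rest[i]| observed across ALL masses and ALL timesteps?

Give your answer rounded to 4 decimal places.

Answer: 2.1875

Derivation:
Step 0: x=[5.0000 7.0000 7.0000] v=[0.0000 0.0000 0.0000]
Step 1: x=[4.5000 6.0000 8.5000] v=[-1.0000 -2.0000 3.0000]
Step 2: x=[3.2500 5.5000 10.2500] v=[-2.5000 -1.0000 3.5000]
Step 3: x=[1.6250 6.2500 11.1250] v=[-3.2500 1.5000 1.7500]
Step 4: x=[0.8125 7.1250 11.0625] v=[-1.6250 1.7500 -0.1250]
Step 5: x=[1.6563 6.8125 10.5313] v=[1.6875 -0.6250 -1.0625]
Max displacement = 2.1875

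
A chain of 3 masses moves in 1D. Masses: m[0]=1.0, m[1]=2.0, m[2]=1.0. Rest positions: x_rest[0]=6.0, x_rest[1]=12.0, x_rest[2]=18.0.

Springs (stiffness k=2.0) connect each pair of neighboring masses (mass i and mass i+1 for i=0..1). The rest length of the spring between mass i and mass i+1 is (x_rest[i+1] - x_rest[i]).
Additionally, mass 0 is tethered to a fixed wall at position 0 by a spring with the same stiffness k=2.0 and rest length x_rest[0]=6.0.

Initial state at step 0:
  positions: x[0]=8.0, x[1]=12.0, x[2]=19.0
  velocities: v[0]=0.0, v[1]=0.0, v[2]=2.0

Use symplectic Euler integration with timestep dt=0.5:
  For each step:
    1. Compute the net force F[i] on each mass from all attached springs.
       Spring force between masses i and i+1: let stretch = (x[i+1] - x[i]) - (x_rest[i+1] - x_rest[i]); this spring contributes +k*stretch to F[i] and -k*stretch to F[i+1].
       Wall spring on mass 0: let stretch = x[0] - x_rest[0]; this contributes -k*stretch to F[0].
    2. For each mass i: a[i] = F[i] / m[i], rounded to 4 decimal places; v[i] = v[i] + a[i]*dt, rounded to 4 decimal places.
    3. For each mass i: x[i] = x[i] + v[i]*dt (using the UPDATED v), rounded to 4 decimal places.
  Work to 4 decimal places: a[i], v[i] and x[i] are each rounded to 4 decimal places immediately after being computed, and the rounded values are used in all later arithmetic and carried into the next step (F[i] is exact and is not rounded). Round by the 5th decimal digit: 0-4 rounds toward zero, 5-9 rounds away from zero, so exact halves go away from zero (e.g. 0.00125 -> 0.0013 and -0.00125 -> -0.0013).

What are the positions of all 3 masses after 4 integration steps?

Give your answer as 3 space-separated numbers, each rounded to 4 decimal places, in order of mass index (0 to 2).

Step 0: x=[8.0000 12.0000 19.0000] v=[0.0000 0.0000 2.0000]
Step 1: x=[6.0000 12.7500 19.5000] v=[-4.0000 1.5000 1.0000]
Step 2: x=[4.3750 13.5000 19.6250] v=[-3.2500 1.5000 0.2500]
Step 3: x=[5.1250 13.5000 19.6875] v=[1.5000 0.0000 0.1250]
Step 4: x=[7.5000 12.9531 19.6563] v=[4.7500 -1.0938 -0.0625]

Answer: 7.5000 12.9531 19.6563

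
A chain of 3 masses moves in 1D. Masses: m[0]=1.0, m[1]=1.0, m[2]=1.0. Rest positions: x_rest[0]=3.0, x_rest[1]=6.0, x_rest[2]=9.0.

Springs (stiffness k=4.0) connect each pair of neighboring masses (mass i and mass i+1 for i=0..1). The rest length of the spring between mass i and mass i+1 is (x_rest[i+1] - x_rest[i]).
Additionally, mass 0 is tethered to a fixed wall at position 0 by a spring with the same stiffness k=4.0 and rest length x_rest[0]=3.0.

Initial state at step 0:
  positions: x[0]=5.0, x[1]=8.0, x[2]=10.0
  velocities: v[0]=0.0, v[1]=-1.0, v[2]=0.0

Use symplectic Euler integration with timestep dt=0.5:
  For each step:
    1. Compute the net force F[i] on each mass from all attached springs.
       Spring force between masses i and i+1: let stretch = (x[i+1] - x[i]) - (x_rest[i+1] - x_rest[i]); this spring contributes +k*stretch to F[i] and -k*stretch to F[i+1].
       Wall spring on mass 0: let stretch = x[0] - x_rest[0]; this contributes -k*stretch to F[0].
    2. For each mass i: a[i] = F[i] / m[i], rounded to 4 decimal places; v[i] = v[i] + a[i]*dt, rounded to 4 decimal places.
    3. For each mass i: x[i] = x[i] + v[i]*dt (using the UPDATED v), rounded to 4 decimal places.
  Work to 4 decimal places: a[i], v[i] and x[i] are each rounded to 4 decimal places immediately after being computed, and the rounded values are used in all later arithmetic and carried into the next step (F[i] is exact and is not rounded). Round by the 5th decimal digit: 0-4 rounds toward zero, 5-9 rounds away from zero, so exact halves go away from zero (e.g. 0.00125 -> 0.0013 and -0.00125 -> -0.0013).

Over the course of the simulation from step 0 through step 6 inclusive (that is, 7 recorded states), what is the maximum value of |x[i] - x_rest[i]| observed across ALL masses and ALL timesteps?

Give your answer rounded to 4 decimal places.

Answer: 2.5000

Derivation:
Step 0: x=[5.0000 8.0000 10.0000] v=[0.0000 -1.0000 0.0000]
Step 1: x=[3.0000 6.5000 11.0000] v=[-4.0000 -3.0000 2.0000]
Step 2: x=[1.5000 6.0000 10.5000] v=[-3.0000 -1.0000 -1.0000]
Step 3: x=[3.0000 5.5000 8.5000] v=[3.0000 -1.0000 -4.0000]
Step 4: x=[4.0000 5.5000 6.5000] v=[2.0000 0.0000 -4.0000]
Step 5: x=[2.5000 5.0000 6.5000] v=[-3.0000 -1.0000 0.0000]
Step 6: x=[1.0000 3.5000 8.0000] v=[-3.0000 -3.0000 3.0000]
Max displacement = 2.5000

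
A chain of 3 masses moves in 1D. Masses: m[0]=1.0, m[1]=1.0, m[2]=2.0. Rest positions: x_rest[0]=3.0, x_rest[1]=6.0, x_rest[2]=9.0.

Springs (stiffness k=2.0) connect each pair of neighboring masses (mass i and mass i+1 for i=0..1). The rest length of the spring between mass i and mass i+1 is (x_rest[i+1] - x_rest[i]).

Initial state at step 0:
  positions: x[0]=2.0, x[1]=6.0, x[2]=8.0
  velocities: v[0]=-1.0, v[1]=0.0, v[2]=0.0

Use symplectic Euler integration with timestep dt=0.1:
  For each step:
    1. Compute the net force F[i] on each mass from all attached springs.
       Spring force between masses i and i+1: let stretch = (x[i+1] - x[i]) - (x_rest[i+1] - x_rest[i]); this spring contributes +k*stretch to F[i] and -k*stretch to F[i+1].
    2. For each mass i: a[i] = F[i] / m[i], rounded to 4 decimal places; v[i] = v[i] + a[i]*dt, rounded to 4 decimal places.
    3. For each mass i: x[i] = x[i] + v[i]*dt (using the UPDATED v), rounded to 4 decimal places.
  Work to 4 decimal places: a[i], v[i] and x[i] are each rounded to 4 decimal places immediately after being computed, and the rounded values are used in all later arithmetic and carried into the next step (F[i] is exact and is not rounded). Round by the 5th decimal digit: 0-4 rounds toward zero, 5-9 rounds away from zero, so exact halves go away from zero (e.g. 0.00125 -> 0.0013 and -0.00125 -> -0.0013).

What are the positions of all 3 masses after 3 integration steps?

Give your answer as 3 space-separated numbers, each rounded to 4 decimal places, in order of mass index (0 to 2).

Answer: 1.8220 5.7630 8.0575

Derivation:
Step 0: x=[2.0000 6.0000 8.0000] v=[-1.0000 0.0000 0.0000]
Step 1: x=[1.9200 5.9600 8.0100] v=[-0.8000 -0.4000 0.1000]
Step 2: x=[1.8608 5.8802 8.0295] v=[-0.5920 -0.7980 0.1950]
Step 3: x=[1.8220 5.7630 8.0575] v=[-0.3881 -1.1720 0.2801]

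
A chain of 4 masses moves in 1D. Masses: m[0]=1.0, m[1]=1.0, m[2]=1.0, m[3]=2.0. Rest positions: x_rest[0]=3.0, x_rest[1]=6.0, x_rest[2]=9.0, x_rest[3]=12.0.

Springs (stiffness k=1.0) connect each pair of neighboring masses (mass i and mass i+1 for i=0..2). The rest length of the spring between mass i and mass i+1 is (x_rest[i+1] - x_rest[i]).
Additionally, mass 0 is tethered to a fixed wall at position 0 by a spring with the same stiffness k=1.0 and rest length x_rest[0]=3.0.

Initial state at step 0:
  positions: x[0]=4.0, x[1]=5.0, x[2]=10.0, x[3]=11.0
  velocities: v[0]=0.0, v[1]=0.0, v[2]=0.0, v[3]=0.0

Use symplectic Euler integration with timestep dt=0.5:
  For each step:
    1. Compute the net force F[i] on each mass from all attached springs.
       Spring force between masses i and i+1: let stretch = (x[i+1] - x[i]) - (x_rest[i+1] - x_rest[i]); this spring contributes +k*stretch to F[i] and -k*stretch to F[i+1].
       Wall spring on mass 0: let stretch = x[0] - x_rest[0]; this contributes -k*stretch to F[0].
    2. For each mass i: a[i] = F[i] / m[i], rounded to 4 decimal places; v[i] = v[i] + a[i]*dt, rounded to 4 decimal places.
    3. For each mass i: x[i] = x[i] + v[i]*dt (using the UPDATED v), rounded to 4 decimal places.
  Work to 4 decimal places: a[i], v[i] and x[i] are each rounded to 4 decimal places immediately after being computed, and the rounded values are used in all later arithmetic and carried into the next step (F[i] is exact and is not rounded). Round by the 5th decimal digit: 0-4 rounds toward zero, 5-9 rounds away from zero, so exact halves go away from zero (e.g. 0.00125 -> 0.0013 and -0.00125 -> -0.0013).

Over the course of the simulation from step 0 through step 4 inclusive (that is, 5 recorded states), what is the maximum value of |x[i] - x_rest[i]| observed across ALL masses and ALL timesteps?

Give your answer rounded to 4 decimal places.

Answer: 1.6172

Derivation:
Step 0: x=[4.0000 5.0000 10.0000 11.0000] v=[0.0000 0.0000 0.0000 0.0000]
Step 1: x=[3.2500 6.0000 9.0000 11.2500] v=[-1.5000 2.0000 -2.0000 0.5000]
Step 2: x=[2.3750 7.0625 7.8125 11.5938] v=[-1.7500 2.1250 -2.3750 0.6875]
Step 3: x=[2.0781 7.1407 7.3828 11.8399] v=[-0.5938 0.1563 -0.8594 0.4922]
Step 4: x=[2.5274 6.0137 8.0069 11.9039] v=[0.8985 -2.2540 1.2481 0.1279]
Max displacement = 1.6172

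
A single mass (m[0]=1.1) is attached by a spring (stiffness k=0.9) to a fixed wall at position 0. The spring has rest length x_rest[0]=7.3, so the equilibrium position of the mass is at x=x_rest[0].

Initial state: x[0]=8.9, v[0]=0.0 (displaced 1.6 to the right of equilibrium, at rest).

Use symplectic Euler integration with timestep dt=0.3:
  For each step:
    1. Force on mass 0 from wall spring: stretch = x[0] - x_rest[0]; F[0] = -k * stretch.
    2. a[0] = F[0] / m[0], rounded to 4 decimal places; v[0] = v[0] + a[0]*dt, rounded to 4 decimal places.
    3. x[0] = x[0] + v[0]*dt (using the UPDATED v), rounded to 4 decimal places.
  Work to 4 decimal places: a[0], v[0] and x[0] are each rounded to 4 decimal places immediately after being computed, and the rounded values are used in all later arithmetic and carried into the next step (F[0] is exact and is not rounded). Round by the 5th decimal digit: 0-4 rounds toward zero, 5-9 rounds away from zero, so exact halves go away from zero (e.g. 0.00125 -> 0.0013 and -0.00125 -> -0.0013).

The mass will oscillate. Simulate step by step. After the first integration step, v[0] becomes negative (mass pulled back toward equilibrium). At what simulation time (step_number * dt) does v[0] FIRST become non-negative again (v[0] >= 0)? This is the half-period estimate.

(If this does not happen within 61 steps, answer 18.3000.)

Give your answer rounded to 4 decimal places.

Step 0: x=[8.9000] v=[0.0000]
Step 1: x=[8.7822] v=[-0.3927]
Step 2: x=[8.5553] v=[-0.7565]
Step 3: x=[8.2359] v=[-1.0646]
Step 4: x=[7.8476] v=[-1.2943]
Step 5: x=[7.4190] v=[-1.4287]
Step 6: x=[6.9816] v=[-1.4579]
Step 7: x=[6.5677] v=[-1.3798]
Step 8: x=[6.2077] v=[-1.2000]
Step 9: x=[5.9281] v=[-0.9319]
Step 10: x=[5.7495] v=[-0.5952]
Step 11: x=[5.6851] v=[-0.2146]
Step 12: x=[5.7396] v=[0.1818]
First v>=0 after going negative at step 12, time=3.6000

Answer: 3.6000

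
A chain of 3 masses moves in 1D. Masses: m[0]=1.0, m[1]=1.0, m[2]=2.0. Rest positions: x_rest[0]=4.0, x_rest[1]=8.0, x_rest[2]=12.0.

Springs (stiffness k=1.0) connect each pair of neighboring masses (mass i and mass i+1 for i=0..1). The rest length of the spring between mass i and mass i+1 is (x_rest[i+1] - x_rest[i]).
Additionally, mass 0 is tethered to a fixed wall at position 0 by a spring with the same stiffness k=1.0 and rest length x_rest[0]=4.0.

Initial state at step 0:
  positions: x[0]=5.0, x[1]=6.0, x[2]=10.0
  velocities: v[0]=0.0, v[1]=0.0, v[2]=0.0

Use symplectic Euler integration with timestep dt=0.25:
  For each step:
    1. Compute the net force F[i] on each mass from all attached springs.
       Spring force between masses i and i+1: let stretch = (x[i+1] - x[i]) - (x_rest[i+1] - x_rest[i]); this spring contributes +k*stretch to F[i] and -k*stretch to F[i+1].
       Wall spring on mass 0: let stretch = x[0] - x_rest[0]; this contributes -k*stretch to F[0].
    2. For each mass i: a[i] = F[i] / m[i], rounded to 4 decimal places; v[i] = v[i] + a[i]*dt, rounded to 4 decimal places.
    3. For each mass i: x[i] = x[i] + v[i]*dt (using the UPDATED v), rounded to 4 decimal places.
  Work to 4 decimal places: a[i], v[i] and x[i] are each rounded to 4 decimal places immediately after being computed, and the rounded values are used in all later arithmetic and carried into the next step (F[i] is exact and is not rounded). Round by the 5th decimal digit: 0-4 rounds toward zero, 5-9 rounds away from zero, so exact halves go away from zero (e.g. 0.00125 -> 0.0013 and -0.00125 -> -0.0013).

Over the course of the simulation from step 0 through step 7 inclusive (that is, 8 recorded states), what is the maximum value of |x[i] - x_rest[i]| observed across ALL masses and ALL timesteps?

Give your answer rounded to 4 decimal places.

Answer: 2.0014

Derivation:
Step 0: x=[5.0000 6.0000 10.0000] v=[0.0000 0.0000 0.0000]
Step 1: x=[4.7500 6.1875 10.0000] v=[-1.0000 0.7500 0.0000]
Step 2: x=[4.2930 6.5235 10.0059] v=[-1.8281 1.3438 0.0235]
Step 3: x=[3.7071 6.9377 10.0280] v=[-2.3437 1.6568 0.0882]
Step 4: x=[3.0914 7.3431 10.0785] v=[-2.4628 1.6217 0.2019]
Step 5: x=[2.5482 7.6538 10.1685] v=[-2.1727 1.2426 0.3600]
Step 6: x=[2.1649 7.8025 10.3049] v=[-1.5334 0.5949 0.5457]
Step 7: x=[1.9986 7.7553 10.4881] v=[-0.6652 -0.1889 0.7329]
Max displacement = 2.0014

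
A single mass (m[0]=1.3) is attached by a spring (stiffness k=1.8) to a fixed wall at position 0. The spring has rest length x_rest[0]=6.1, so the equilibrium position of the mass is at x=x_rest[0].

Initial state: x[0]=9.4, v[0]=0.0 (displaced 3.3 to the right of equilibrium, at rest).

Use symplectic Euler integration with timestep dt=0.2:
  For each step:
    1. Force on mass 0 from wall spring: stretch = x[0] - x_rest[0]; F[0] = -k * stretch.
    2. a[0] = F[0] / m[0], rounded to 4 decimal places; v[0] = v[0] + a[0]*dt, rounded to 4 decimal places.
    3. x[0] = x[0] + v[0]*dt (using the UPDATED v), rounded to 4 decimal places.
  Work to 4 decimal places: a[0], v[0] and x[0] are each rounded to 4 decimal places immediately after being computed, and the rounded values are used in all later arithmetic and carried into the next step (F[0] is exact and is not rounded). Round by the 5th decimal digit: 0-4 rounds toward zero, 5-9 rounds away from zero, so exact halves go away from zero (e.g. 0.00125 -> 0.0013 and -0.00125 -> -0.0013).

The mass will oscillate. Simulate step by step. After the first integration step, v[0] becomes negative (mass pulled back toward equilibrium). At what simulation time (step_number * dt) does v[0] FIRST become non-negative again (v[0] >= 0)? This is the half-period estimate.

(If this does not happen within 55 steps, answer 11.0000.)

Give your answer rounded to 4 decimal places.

Answer: 2.8000

Derivation:
Step 0: x=[9.4000] v=[0.0000]
Step 1: x=[9.2172] v=[-0.9138]
Step 2: x=[8.8618] v=[-1.7770]
Step 3: x=[8.3534] v=[-2.5418]
Step 4: x=[7.7202] v=[-3.1658]
Step 5: x=[6.9973] v=[-3.6145]
Step 6: x=[6.2247] v=[-3.8630]
Step 7: x=[5.4452] v=[-3.8975]
Step 8: x=[4.7020] v=[-3.7162]
Step 9: x=[4.0362] v=[-3.3291]
Step 10: x=[3.4847] v=[-2.7576]
Step 11: x=[3.0780] v=[-2.0334]
Step 12: x=[2.8387] v=[-1.1965]
Step 13: x=[2.7800] v=[-0.2934]
Step 14: x=[2.9052] v=[0.6260]
First v>=0 after going negative at step 14, time=2.8000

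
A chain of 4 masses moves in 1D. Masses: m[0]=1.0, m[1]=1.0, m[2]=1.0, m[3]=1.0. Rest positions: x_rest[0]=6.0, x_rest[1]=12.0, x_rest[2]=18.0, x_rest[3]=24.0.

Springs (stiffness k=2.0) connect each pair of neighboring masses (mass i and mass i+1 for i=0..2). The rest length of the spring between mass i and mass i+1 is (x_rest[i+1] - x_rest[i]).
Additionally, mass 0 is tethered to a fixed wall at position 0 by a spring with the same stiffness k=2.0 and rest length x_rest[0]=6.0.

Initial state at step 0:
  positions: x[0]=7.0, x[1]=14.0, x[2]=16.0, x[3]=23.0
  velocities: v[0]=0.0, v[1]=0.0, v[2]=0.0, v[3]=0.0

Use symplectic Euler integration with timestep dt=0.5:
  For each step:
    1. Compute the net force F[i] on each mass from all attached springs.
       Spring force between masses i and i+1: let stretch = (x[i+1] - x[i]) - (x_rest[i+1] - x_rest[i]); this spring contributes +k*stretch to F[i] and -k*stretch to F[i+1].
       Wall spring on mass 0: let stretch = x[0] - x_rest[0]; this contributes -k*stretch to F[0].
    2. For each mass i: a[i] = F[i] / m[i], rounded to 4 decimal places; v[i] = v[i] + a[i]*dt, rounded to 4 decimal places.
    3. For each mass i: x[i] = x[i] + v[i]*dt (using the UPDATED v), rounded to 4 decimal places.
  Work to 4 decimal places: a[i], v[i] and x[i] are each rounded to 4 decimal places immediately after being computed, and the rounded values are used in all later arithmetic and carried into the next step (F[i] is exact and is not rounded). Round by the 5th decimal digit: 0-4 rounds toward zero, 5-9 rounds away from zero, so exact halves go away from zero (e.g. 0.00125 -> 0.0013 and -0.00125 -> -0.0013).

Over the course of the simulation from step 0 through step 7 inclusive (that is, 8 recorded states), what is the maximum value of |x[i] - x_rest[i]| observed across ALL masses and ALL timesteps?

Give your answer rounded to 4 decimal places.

Answer: 2.1875

Derivation:
Step 0: x=[7.0000 14.0000 16.0000 23.0000] v=[0.0000 0.0000 0.0000 0.0000]
Step 1: x=[7.0000 11.5000 18.5000 22.5000] v=[0.0000 -5.0000 5.0000 -1.0000]
Step 2: x=[5.7500 10.2500 19.5000 23.0000] v=[-2.5000 -2.5000 2.0000 1.0000]
Step 3: x=[3.8750 11.3750 17.6250 24.7500] v=[-3.7500 2.2500 -3.7500 3.5000]
Step 4: x=[3.8125 11.8750 16.1875 25.9375] v=[-0.1250 1.0000 -2.8750 2.3750]
Step 5: x=[5.8750 10.5000 17.4688 25.2500] v=[4.1250 -2.7500 2.5625 -1.3750]
Step 6: x=[7.3125 10.2969 19.1563 23.6719] v=[2.8750 -0.4062 3.3749 -3.1562]
Step 7: x=[6.5860 13.0313 18.6719 22.8360] v=[-1.4531 5.4688 -0.9689 -1.6718]
Max displacement = 2.1875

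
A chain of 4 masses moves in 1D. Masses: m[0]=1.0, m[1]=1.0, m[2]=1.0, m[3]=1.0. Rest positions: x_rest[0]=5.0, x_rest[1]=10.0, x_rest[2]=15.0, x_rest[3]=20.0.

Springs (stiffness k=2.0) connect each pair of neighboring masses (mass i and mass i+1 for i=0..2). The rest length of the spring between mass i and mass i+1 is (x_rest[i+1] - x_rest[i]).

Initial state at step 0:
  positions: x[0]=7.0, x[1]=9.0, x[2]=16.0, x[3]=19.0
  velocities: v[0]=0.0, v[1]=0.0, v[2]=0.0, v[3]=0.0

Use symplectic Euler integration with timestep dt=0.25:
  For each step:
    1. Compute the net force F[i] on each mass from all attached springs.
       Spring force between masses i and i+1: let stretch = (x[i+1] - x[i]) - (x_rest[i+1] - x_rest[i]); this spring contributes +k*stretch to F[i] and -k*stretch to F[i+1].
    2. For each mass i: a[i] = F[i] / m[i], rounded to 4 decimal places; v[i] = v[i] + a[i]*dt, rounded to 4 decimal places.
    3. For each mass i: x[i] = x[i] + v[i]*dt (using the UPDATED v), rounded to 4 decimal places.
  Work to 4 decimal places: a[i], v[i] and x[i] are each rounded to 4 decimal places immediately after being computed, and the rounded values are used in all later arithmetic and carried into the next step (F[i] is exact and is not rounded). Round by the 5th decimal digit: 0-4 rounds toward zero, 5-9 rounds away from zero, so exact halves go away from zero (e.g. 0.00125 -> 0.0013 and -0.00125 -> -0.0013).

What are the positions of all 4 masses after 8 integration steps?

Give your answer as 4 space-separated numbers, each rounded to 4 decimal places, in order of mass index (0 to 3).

Step 0: x=[7.0000 9.0000 16.0000 19.0000] v=[0.0000 0.0000 0.0000 0.0000]
Step 1: x=[6.6250 9.6250 15.5000 19.2500] v=[-1.5000 2.5000 -2.0000 1.0000]
Step 2: x=[6.0000 10.6094 14.7344 19.6563] v=[-2.5000 3.9375 -3.0625 1.6250]
Step 3: x=[5.3262 11.5332 14.0684 20.0723] v=[-2.6953 3.6953 -2.6641 1.6641]
Step 4: x=[4.8033 11.9981 13.8360 20.3629] v=[-2.0918 1.8594 -0.9298 1.1622]
Step 5: x=[4.5547 11.7933 14.1897 20.4626] v=[-0.9944 -0.8191 1.4147 0.3988]
Step 6: x=[4.5859 10.9833 15.0280 20.4032] v=[0.1249 -3.2402 3.3530 -0.2377]
Step 7: x=[4.7918 9.8792 16.0326 20.2969] v=[0.8236 -4.4166 4.0183 -0.4253]
Step 8: x=[5.0086 8.9083 16.8011 20.2825] v=[0.8673 -3.8836 3.0738 -0.0575]

Answer: 5.0086 8.9083 16.8011 20.2825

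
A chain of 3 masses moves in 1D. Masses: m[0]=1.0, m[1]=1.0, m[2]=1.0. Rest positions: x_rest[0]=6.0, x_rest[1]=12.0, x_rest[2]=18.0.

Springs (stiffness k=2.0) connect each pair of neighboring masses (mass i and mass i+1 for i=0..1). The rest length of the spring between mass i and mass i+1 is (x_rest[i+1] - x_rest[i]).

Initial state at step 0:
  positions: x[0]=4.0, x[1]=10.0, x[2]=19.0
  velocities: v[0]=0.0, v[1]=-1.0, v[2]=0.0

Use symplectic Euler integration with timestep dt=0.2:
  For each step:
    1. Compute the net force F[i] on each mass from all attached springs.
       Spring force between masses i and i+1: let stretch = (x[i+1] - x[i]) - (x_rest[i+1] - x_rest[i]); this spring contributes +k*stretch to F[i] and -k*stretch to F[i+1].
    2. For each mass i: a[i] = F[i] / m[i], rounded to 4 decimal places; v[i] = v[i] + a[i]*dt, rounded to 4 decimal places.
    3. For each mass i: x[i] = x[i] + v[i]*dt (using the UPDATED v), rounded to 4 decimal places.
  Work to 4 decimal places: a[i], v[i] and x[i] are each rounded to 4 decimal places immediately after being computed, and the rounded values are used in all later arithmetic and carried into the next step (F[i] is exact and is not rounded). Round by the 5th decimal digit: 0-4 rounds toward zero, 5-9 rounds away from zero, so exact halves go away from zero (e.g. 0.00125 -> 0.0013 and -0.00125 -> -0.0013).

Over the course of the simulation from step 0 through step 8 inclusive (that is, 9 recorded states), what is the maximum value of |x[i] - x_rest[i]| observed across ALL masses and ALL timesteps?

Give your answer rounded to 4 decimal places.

Answer: 3.0153

Derivation:
Step 0: x=[4.0000 10.0000 19.0000] v=[0.0000 -1.0000 0.0000]
Step 1: x=[4.0000 10.0400 18.7600] v=[0.0000 0.2000 -1.2000]
Step 2: x=[4.0032 10.2944 18.3024] v=[0.0160 1.2720 -2.2880]
Step 3: x=[4.0297 10.6861 17.6842] v=[0.1325 1.9587 -3.0912]
Step 4: x=[4.1087 11.1052 16.9861] v=[0.3951 2.0954 -3.4904]
Step 5: x=[4.2674 11.4350 16.2975] v=[0.7937 1.6492 -3.4428]
Step 6: x=[4.5195 11.5804 15.6999] v=[1.2607 0.7272 -2.9878]
Step 7: x=[4.8565 11.4905 15.2528] v=[1.6851 -0.4494 -2.2356]
Step 8: x=[5.2442 11.1709 14.9847] v=[1.9387 -1.5981 -1.3405]
Max displacement = 3.0153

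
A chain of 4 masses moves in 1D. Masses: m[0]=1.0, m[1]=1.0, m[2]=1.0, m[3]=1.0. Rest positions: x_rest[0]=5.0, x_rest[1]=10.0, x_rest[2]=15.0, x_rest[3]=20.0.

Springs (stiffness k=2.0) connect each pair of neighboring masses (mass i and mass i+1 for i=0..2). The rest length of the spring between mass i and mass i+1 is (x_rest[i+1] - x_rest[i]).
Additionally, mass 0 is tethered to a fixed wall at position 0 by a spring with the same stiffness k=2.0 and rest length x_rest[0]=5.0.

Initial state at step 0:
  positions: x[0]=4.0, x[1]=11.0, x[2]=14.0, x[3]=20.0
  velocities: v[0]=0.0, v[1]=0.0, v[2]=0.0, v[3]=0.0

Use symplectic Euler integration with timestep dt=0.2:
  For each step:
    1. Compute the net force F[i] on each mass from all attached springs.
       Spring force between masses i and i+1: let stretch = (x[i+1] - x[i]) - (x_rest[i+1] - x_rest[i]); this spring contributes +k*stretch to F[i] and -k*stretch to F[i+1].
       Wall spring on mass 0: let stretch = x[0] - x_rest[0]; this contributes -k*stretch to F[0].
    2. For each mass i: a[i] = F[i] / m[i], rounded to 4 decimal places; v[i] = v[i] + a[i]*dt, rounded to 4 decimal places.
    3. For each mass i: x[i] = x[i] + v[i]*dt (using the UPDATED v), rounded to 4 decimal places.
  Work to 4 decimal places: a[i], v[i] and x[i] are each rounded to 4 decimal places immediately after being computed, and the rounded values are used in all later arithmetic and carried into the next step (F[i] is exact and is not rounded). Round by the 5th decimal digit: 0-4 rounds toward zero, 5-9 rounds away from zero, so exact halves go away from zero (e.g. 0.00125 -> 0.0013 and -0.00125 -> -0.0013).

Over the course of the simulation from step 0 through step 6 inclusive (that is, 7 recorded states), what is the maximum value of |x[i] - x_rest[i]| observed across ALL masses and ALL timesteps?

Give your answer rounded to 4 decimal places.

Answer: 1.3051

Derivation:
Step 0: x=[4.0000 11.0000 14.0000 20.0000] v=[0.0000 0.0000 0.0000 0.0000]
Step 1: x=[4.2400 10.6800 14.2400 19.9200] v=[1.2000 -1.6000 1.2000 -0.4000]
Step 2: x=[4.6560 10.1296 14.6496 19.7856] v=[2.0800 -2.7520 2.0480 -0.6720]
Step 3: x=[5.1374 9.5029 15.1085 19.6403] v=[2.4070 -3.1334 2.2944 -0.7264]
Step 4: x=[5.5570 8.9754 15.4815 19.5325] v=[2.0982 -2.6374 1.8649 -0.5391]
Step 5: x=[5.8056 8.6949 15.6581 19.5006] v=[1.2428 -1.4023 0.8829 -0.1595]
Step 6: x=[5.8209 8.7404 15.5850 19.5613] v=[0.0763 0.2273 -0.3654 0.3035]
Max displacement = 1.3051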